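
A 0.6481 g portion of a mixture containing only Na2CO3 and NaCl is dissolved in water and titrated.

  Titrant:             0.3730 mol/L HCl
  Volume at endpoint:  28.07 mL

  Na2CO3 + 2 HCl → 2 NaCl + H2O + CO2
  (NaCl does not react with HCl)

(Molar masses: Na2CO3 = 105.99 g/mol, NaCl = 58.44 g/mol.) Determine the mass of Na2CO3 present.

n(HCl) = 0.02807 × 0.3730 = 0.01047 mol
Let x = n(Na2CO3), y = n(NaCl).
Titrant: 2x = 0.01047;  mass: 105.99x + 58.44y = 0.6481
Solving, x = 5.235 × 10^-3 mol, y = 1.595 × 10^-3 mol
mass of Na2CO3 = 5.235 × 10^-3 × 105.99 = 0.5549 g

0.5549 g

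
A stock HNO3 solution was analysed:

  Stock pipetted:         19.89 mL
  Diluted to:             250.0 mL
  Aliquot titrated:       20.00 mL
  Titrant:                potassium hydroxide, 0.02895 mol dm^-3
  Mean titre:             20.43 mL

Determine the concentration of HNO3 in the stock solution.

0.3717 mol/L

HNO3 + KOH → KNO3 + H2O
n(KOH) = 0.02043 × 0.02895 = 5.914 × 10^-4 mol
n(HNO3) in the aliquot = 5.914 × 10^-4 mol (1:1 ratio)
[HNO3]_dilute = 5.914 × 10^-4 / 0.02000 = 0.02957 mol/L
Dilution factor = 250.0 / 19.89 = 12.57
[HNO3]_stock = 0.02957 × 12.57 = 0.3717 mol/L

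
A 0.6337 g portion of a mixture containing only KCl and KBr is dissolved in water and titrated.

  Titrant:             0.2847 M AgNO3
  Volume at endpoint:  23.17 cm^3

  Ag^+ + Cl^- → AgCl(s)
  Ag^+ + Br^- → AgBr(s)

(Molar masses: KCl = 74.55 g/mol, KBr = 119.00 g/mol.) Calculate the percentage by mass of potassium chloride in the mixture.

40.04 %

n(AgNO3) = 0.02317 × 0.2847 = 6.596 × 10^-3 mol
Let x = n(KCl), y = n(KBr).
Titrant: 1x + 1y = 6.596 × 10^-3;  mass: 74.55x + 119.00y = 0.6337
Solving, x = 3.403 × 10^-3 mol, y = 3.193 × 10^-3 mol
mass of KCl = 3.403 × 10^-3 × 74.55 = 0.2537 g
% KCl = 0.2537 / 0.6337 × 100 = 40.04 %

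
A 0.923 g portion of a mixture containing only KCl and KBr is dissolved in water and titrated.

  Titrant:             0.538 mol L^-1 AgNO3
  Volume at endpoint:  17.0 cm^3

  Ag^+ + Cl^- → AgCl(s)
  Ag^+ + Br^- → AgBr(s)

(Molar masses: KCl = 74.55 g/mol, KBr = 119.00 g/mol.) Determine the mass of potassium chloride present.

n(AgNO3) = 0.0170 × 0.538 = 9.15 × 10^-3 mol
Let x = n(KCl), y = n(KBr).
Titrant: 1x + 1y = 9.15 × 10^-3;  mass: 74.55x + 119.00y = 0.923
Solving, x = 3.72 × 10^-3 mol, y = 5.43 × 10^-3 mol
mass of KCl = 3.72 × 10^-3 × 74.55 = 0.277 g

0.277 g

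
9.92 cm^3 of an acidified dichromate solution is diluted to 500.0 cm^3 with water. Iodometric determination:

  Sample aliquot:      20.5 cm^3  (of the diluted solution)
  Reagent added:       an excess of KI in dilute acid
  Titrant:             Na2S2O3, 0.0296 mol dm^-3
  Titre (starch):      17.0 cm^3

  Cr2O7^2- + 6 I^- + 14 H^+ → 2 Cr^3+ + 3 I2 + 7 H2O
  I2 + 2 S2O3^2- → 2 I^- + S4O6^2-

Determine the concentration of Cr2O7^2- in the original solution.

n(S2O3^2-) = 0.0170 × 0.0296 = 5.03 × 10^-4 mol
n(I2) = n(S2O3^2-)/2 = 2.52 × 10^-4 mol
From the 1:3 ratio, n(Cr2O7^2-) in the aliquot = 1/3 × 2.52 × 10^-4 = 8.39 × 10^-5 mol
[Cr2O7^2-]_dilute = 8.39 × 10^-5 / 0.0205 = 0.00409 mol/L
[Cr2O7^2-]_original = 0.00409 × 500.0/9.92 = 0.206 mol/L

0.206 mol/L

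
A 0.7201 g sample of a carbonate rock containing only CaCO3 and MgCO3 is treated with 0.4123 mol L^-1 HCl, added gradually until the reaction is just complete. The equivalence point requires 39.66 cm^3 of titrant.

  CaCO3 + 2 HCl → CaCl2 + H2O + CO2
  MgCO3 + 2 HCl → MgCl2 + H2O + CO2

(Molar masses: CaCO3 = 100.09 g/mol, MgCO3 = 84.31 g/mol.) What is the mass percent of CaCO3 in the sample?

27.12 %

n(HCl) = 0.03966 × 0.4123 = 0.01635 mol
Let x = n(CaCO3), y = n(MgCO3).
Titrant: 2x + 2y = 0.01635;  mass: 100.09x + 84.31y = 0.7201
Solving, x = 1.951 × 10^-3 mol, y = 6.225 × 10^-3 mol
mass of CaCO3 = 1.951 × 10^-3 × 100.09 = 0.1953 g
% CaCO3 = 0.1953 / 0.7201 × 100 = 27.12 %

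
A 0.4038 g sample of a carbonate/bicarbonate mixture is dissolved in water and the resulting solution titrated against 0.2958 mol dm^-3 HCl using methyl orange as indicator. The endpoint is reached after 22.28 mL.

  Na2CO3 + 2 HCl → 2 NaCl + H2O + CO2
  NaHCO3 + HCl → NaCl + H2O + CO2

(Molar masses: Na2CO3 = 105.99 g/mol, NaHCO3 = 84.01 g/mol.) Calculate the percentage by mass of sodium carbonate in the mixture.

n(HCl) = 0.02228 × 0.2958 = 6.590 × 10^-3 mol
Let x = n(Na2CO3), y = n(NaHCO3).
Titrant: 2x + 1y = 6.590 × 10^-3;  mass: 105.99x + 84.01y = 0.4038
Solving, x = 2.416 × 10^-3 mol, y = 1.759 × 10^-3 mol
mass of Na2CO3 = 2.416 × 10^-3 × 105.99 = 0.2561 g
% Na2CO3 = 0.2561 / 0.4038 × 100 = 63.41 %

63.41 %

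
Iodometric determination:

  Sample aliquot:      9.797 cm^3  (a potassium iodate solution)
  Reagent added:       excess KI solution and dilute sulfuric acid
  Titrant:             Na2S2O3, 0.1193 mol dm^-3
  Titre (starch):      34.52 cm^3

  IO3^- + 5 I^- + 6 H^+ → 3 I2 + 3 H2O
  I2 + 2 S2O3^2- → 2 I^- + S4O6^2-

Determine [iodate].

n(S2O3^2-) = 0.03452 × 0.1193 = 4.118 × 10^-3 mol
n(I2) = n(S2O3^2-)/2 = 2.059 × 10^-3 mol
From the 1:3 ratio, n(IO3^-) in the aliquot = 1/3 × 2.059 × 10^-3 = 6.864 × 10^-4 mol
[IO3^-] = 6.864 × 10^-4 / 0.009797 = 0.07006 mol/L

0.07006 mol/L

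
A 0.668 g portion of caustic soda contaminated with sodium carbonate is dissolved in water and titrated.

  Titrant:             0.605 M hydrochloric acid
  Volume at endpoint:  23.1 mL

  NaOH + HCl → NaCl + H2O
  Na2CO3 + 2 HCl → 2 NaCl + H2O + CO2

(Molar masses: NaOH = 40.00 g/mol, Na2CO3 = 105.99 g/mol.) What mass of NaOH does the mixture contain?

n(HCl) = 0.0231 × 0.605 = 0.0140 mol
Let x = n(NaOH), y = n(Na2CO3).
Titrant: 1x + 2y = 0.0140;  mass: 40.00x + 105.99y = 0.668
Solving, x = 5.59 × 10^-3 mol, y = 4.19 × 10^-3 mol
mass of NaOH = 5.59 × 10^-3 × 40.00 = 0.224 g

0.224 g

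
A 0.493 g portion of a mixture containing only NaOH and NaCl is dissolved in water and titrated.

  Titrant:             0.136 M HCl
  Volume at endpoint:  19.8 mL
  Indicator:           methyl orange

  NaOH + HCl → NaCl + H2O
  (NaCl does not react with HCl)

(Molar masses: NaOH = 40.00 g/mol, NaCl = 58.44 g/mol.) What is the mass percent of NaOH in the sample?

21.8 %

n(HCl) = 0.0198 × 0.136 = 2.69 × 10^-3 mol
Let x = n(NaOH), y = n(NaCl).
Titrant: 1x = 2.69 × 10^-3;  mass: 40.00x + 58.44y = 0.493
Solving, x = 2.69 × 10^-3 mol, y = 6.59 × 10^-3 mol
mass of NaOH = 2.69 × 10^-3 × 40.00 = 0.108 g
% NaOH = 0.108 / 0.493 × 100 = 21.8 %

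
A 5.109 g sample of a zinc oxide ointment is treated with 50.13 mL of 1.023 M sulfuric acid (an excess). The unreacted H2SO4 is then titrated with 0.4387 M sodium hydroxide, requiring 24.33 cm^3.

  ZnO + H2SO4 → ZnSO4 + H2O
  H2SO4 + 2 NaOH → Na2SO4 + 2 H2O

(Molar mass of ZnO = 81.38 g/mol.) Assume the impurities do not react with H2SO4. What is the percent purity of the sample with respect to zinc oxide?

n(H2SO4) added = 0.05013 × 1.023 = 0.05128 mol
n(NaOH) used in back-titration = 0.02433 × 0.4387 = 0.01067 mol
From the 1:2 ratio, n(H2SO4) left over = 1/2 × 0.01067 = 5.337 × 10^-3 mol
n(H2SO4) consumed by analyte = 0.05128 − 5.337 × 10^-3 = 0.04595 mol
n(ZnO) = 0.04595 mol (1:1 ratio)
mass of ZnO = 0.04595 × 81.38 = 3.739 g
% ZnO = 3.739 / 5.109 × 100 = 73.19 %

73.19 %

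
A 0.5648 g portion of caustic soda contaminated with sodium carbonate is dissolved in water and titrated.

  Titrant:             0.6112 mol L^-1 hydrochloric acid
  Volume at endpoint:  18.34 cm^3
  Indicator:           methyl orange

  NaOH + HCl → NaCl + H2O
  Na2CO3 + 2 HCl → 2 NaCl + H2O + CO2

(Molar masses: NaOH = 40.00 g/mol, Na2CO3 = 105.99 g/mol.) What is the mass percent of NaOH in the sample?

15.94 %

n(HCl) = 0.01834 × 0.6112 = 0.01121 mol
Let x = n(NaOH), y = n(Na2CO3).
Titrant: 1x + 2y = 0.01121;  mass: 40.00x + 105.99y = 0.5648
Solving, x = 2.250 × 10^-3 mol, y = 4.480 × 10^-3 mol
mass of NaOH = 2.250 × 10^-3 × 40.00 = 0.09001 g
% NaOH = 0.09001 / 0.5648 × 100 = 15.94 %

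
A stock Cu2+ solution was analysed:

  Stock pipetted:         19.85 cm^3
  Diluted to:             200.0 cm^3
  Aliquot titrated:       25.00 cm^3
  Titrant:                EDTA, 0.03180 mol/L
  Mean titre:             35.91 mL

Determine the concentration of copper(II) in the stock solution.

0.4602 mol/L

Cu^2+ + EDTA^4- → [Cu(EDTA)]^2-
n(EDTA) = 0.03591 × 0.03180 = 1.142 × 10^-3 mol
n(Cu2+) in the aliquot = 1.142 × 10^-3 mol (1:1 ratio)
[Cu2+]_dilute = 1.142 × 10^-3 / 0.02500 = 0.04568 mol/L
Dilution factor = 200.0 / 19.85 = 10.08
[Cu2+]_stock = 0.04568 × 10.08 = 0.4602 mol/L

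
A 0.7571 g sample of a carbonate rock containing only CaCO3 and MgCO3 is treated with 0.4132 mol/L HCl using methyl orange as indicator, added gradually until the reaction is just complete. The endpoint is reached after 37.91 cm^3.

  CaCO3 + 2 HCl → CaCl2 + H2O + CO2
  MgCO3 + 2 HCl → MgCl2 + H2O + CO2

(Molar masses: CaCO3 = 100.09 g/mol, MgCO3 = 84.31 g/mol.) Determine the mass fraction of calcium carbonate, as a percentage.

n(HCl) = 0.03791 × 0.4132 = 0.01566 mol
Let x = n(CaCO3), y = n(MgCO3).
Titrant: 2x + 2y = 0.01566;  mass: 100.09x + 84.31y = 0.7571
Solving, x = 6.132 × 10^-3 mol, y = 1.700 × 10^-3 mol
mass of CaCO3 = 6.132 × 10^-3 × 100.09 = 0.6138 g
% CaCO3 = 0.6138 / 0.7571 × 100 = 81.07 %

81.07 %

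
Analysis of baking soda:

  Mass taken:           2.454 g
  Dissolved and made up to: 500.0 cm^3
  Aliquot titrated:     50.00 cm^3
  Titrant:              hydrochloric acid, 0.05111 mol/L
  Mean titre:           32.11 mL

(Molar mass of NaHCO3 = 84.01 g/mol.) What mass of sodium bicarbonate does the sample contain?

1.379 g

NaHCO3 + HCl → NaCl + H2O + CO2
n(HCl) per titration = 0.03211 × 0.05111 = 1.641 × 10^-3 mol
n(NaHCO3) in each aliquot = 1.641 × 10^-3 mol (1:1 ratio)
n(NaHCO3) in the whole flask = 1.641 × 10^-3 × 500.0/50.00 = 0.01641 mol
mass of NaHCO3 = 0.01641 × 84.01 = 1.379 g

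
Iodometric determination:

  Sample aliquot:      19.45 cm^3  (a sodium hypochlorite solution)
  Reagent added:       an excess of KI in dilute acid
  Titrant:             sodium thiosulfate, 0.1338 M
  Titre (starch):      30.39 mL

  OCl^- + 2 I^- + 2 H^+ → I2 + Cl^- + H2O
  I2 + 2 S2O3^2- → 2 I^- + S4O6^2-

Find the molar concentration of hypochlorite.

0.1045 M

n(S2O3^2-) = 0.03039 × 0.1338 = 4.066 × 10^-3 mol
n(I2) = n(S2O3^2-)/2 = 2.033 × 10^-3 mol
n(OCl^-) in the aliquot = 2.033 × 10^-3 mol (1:1 ratio)
[OCl^-] = 2.033 × 10^-3 / 0.01945 = 0.1045 mol/L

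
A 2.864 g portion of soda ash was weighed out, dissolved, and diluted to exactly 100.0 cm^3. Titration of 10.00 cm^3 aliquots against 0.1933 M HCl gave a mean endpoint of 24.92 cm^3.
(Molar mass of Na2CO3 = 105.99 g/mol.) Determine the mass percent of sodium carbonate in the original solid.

Na2CO3 + 2 HCl → 2 NaCl + H2O + CO2
n(HCl) per titration = 0.02492 × 0.1933 = 4.817 × 10^-3 mol
From the 1:2 ratio, n(Na2CO3) in each aliquot = 1/2 × 4.817 × 10^-3 = 2.409 × 10^-3 mol
n(Na2CO3) in the whole flask = 2.409 × 10^-3 × 100.0/10.00 = 0.02409 mol
mass of Na2CO3 = 0.02409 × 105.99 = 2.553 g
% Na2CO3 = 2.553 / 2.864 × 100 = 89.13 %

89.13 %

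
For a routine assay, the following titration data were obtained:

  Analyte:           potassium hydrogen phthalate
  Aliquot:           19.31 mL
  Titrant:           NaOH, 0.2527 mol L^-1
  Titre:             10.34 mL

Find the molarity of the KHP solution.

0.1353 mol/L

KHC8H4O4 + NaOH → KNaC8H4O4 + H2O
n(NaOH) = 0.01034 L × 0.2527 mol/L = 2.613 × 10^-3 mol
n(KHC8H4O4) = 2.613 × 10^-3 mol (1:1 mole ratio)
[KHC8H4O4] = 2.613 × 10^-3 mol / 0.01931 L = 0.1353 mol/L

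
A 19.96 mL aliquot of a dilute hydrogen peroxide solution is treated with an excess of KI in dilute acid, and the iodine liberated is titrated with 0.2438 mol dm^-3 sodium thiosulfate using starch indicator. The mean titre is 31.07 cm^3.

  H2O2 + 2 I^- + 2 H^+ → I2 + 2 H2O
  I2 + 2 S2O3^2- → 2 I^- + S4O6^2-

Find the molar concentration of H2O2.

n(S2O3^2-) = 0.03107 × 0.2438 = 7.575 × 10^-3 mol
n(I2) = n(S2O3^2-)/2 = 3.787 × 10^-3 mol
n(H2O2) in the aliquot = 3.787 × 10^-3 mol (1:1 ratio)
[H2O2] = 3.787 × 10^-3 / 0.01996 = 0.1898 mol/L

0.1898 mol/L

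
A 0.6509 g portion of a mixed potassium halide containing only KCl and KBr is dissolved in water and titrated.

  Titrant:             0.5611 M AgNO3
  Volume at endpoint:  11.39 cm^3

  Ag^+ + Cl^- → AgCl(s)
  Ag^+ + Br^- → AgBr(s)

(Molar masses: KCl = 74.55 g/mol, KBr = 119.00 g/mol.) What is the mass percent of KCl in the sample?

28.25 %

n(AgNO3) = 0.01139 × 0.5611 = 6.391 × 10^-3 mol
Let x = n(KCl), y = n(KBr).
Titrant: 1x + 1y = 6.391 × 10^-3;  mass: 74.55x + 119.00y = 0.6509
Solving, x = 2.466 × 10^-3 mol, y = 3.925 × 10^-3 mol
mass of KCl = 2.466 × 10^-3 × 74.55 = 0.1839 g
% KCl = 0.1839 / 0.6509 × 100 = 28.25 %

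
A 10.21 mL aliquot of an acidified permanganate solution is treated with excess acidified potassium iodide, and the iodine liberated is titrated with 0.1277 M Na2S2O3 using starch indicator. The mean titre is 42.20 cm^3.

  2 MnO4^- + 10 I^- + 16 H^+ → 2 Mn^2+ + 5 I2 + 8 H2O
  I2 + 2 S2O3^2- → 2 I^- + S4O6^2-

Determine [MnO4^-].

n(S2O3^2-) = 0.04220 × 0.1277 = 5.389 × 10^-3 mol
n(I2) = n(S2O3^2-)/2 = 2.694 × 10^-3 mol
From the 2:5 ratio, n(MnO4^-) in the aliquot = 2/5 × 2.694 × 10^-3 = 1.078 × 10^-3 mol
[MnO4^-] = 1.078 × 10^-3 / 0.01021 = 0.1056 mol/L

0.1056 M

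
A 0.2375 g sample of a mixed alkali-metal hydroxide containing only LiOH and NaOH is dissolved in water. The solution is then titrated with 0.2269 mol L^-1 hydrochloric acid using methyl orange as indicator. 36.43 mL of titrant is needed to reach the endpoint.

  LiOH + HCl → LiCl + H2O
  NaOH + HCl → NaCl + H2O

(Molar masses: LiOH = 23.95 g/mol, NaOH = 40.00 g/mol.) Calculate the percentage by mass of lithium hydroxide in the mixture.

58.52 %

n(HCl) = 0.03643 × 0.2269 = 8.266 × 10^-3 mol
Let x = n(LiOH), y = n(NaOH).
Titrant: 1x + 1y = 8.266 × 10^-3;  mass: 23.95x + 40.00y = 0.2375
Solving, x = 5.803 × 10^-3 mol, y = 2.463 × 10^-3 mol
mass of LiOH = 5.803 × 10^-3 × 23.95 = 0.1390 g
% LiOH = 0.1390 / 0.2375 × 100 = 58.52 %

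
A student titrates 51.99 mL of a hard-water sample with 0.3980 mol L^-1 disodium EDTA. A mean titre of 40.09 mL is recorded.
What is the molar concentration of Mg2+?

Mg^2+ + EDTA^4- → [Mg(EDTA)]^2-
n(EDTA) = 0.04009 L × 0.3980 mol/L = 0.01596 mol
n(Mg2+) = 0.01596 mol (1:1 mole ratio)
[Mg2+] = 0.01596 mol / 0.05199 L = 0.3069 mol/L

0.3069 mol/L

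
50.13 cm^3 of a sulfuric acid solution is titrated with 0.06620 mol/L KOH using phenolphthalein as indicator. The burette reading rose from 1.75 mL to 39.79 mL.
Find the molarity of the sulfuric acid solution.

H2SO4 + 2 KOH → K2SO4 + 2 H2O
n(KOH) = 0.03804 L × 0.06620 mol/L = 2.518 × 10^-3 mol
From the 1:2 mole ratio, n(H2SO4) = 1/2 × 2.518 × 10^-3 = 1.259 × 10^-3 mol
[H2SO4] = 1.259 × 10^-3 mol / 0.05013 L = 0.02512 mol/L

0.02512 mol/L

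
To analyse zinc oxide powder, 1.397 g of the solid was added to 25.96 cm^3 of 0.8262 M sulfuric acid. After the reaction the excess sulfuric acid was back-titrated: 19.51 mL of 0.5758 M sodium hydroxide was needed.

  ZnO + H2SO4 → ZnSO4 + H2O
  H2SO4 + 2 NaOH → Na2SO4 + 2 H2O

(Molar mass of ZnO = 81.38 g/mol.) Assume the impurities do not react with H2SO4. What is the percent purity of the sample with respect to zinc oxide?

n(H2SO4) added = 0.02596 × 0.8262 = 0.02145 mol
n(NaOH) used in back-titration = 0.01951 × 0.5758 = 0.01123 mol
From the 1:2 ratio, n(H2SO4) left over = 1/2 × 0.01123 = 5.617 × 10^-3 mol
n(H2SO4) consumed by analyte = 0.02145 − 5.617 × 10^-3 = 0.01583 mol
n(ZnO) = 0.01583 mol (1:1 ratio)
mass of ZnO = 0.01583 × 81.38 = 1.288 g
% ZnO = 1.288 / 1.397 × 100 = 92.22 %

92.22 %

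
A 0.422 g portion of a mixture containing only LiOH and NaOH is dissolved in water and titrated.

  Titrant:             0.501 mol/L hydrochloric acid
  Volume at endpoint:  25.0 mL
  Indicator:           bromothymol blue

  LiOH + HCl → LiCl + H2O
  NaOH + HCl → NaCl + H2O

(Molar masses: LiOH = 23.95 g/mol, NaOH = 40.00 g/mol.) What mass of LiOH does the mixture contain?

0.118 g

n(HCl) = 0.0250 × 0.501 = 0.0125 mol
Let x = n(LiOH), y = n(NaOH).
Titrant: 1x + 1y = 0.0125;  mass: 23.95x + 40.00y = 0.422
Solving, x = 4.92 × 10^-3 mol, y = 7.60 × 10^-3 mol
mass of LiOH = 4.92 × 10^-3 × 23.95 = 0.118 g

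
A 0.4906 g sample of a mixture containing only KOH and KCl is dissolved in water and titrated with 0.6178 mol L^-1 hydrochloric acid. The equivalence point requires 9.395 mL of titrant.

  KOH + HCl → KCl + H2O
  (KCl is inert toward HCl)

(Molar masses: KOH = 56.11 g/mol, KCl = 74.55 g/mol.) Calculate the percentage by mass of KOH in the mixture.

66.38 %

n(HCl) = 0.009395 × 0.6178 = 5.804 × 10^-3 mol
Let x = n(KOH), y = n(KCl).
Titrant: 1x = 5.804 × 10^-3;  mass: 56.11x + 74.55y = 0.4906
Solving, x = 5.804 × 10^-3 mol, y = 2.212 × 10^-3 mol
mass of KOH = 5.804 × 10^-3 × 56.11 = 0.3257 g
% KOH = 0.3257 / 0.4906 × 100 = 66.38 %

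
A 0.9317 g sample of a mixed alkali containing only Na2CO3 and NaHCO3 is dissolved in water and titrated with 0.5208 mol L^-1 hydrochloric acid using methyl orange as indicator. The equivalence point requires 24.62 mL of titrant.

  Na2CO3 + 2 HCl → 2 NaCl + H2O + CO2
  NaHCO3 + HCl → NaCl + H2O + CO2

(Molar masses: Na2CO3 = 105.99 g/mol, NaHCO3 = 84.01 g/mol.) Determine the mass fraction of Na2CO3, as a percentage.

n(HCl) = 0.02462 × 0.5208 = 0.01282 mol
Let x = n(Na2CO3), y = n(NaHCO3).
Titrant: 2x + 1y = 0.01282;  mass: 105.99x + 84.01y = 0.9317
Solving, x = 2.345 × 10^-3 mol, y = 8.131 × 10^-3 mol
mass of Na2CO3 = 2.345 × 10^-3 × 105.99 = 0.2486 g
% Na2CO3 = 0.2486 / 0.9317 × 100 = 26.68 %

26.68 %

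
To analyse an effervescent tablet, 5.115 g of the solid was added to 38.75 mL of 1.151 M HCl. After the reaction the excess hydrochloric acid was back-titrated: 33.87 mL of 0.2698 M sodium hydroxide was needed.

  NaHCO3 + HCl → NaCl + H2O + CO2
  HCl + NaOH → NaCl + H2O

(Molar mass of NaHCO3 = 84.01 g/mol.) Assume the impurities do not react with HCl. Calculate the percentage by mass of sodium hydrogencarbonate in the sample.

58.25 %

n(HCl) added = 0.03875 × 1.151 = 0.04460 mol
n(NaOH) used in back-titration = 0.03387 × 0.2698 = 9.138 × 10^-3 mol
n(HCl) left over = 9.138 × 10^-3 mol (1:1 ratio)
n(HCl) consumed by analyte = 0.04460 − 9.138 × 10^-3 = 0.03546 mol
n(NaHCO3) = 0.03546 mol (1:1 ratio)
mass of NaHCO3 = 0.03546 × 84.01 = 2.979 g
% NaHCO3 = 2.979 / 5.115 × 100 = 58.25 %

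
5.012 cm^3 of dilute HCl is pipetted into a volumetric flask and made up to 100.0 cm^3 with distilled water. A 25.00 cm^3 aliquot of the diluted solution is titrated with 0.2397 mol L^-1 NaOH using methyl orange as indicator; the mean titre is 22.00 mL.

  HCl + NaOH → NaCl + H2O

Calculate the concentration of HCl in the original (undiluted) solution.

n(NaOH) = 0.02200 × 0.2397 = 5.273 × 10^-3 mol
n(HCl) in the aliquot = 5.273 × 10^-3 mol (1:1 ratio)
[HCl]_dilute = 5.273 × 10^-3 / 0.02500 = 0.2109 mol/L
Dilution factor = 100.0 / 5.012 = 19.95
[HCl]_stock = 0.2109 × 19.95 = 4.209 mol/L

4.209 mol/L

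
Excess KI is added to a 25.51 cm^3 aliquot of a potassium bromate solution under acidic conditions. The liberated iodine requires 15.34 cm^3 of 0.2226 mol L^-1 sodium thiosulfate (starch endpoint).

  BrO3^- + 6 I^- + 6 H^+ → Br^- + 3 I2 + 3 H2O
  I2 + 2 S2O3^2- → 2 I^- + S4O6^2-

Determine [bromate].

n(S2O3^2-) = 0.01534 × 0.2226 = 3.415 × 10^-3 mol
n(I2) = n(S2O3^2-)/2 = 1.707 × 10^-3 mol
From the 1:3 ratio, n(BrO3^-) in the aliquot = 1/3 × 1.707 × 10^-3 = 5.691 × 10^-4 mol
[BrO3^-] = 5.691 × 10^-4 / 0.02551 = 0.02231 mol/L

0.02231 mol/L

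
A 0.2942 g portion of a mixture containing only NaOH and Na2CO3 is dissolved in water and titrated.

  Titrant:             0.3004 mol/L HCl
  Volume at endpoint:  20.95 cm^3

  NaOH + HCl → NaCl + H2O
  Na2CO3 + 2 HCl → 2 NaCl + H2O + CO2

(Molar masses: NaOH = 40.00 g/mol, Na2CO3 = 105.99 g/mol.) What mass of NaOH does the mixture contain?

0.1210 g

n(HCl) = 0.02095 × 0.3004 = 6.293 × 10^-3 mol
Let x = n(NaOH), y = n(Na2CO3).
Titrant: 1x + 2y = 6.293 × 10^-3;  mass: 40.00x + 105.99y = 0.2942
Solving, x = 3.026 × 10^-3 mol, y = 1.634 × 10^-3 mol
mass of NaOH = 3.026 × 10^-3 × 40.00 = 0.1210 g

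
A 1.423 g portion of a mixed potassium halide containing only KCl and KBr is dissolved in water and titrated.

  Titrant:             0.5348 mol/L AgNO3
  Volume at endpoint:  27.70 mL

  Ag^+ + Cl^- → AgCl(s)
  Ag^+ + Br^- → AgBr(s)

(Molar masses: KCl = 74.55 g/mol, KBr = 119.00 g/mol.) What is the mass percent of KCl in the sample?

40.06 %

n(AgNO3) = 0.02770 × 0.5348 = 0.01481 mol
Let x = n(KCl), y = n(KBr).
Titrant: 1x + 1y = 0.01481;  mass: 74.55x + 119.00y = 1.423
Solving, x = 7.646 × 10^-3 mol, y = 7.168 × 10^-3 mol
mass of KCl = 7.646 × 10^-3 × 74.55 = 0.5700 g
% KCl = 0.5700 / 1.423 × 100 = 40.06 %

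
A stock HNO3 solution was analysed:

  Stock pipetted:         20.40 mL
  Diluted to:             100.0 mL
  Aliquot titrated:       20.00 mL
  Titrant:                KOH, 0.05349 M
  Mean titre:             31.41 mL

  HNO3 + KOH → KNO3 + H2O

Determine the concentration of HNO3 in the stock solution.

n(KOH) = 0.03141 × 0.05349 = 1.680 × 10^-3 mol
n(HNO3) in the aliquot = 1.680 × 10^-3 mol (1:1 ratio)
[HNO3]_dilute = 1.680 × 10^-3 / 0.02000 = 0.08401 mol/L
Dilution factor = 100.0 / 20.40 = 4.902
[HNO3]_stock = 0.08401 × 4.902 = 0.4118 mol/L

0.4118 M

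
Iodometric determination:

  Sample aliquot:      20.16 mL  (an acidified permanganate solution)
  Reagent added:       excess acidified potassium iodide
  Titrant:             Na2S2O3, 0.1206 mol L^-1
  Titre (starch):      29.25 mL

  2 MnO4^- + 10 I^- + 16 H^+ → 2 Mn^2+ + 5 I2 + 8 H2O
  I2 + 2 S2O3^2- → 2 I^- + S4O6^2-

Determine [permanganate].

0.03500 mol/L

n(S2O3^2-) = 0.02925 × 0.1206 = 3.528 × 10^-3 mol
n(I2) = n(S2O3^2-)/2 = 1.764 × 10^-3 mol
From the 2:5 ratio, n(MnO4^-) in the aliquot = 2/5 × 1.764 × 10^-3 = 7.055 × 10^-4 mol
[MnO4^-] = 7.055 × 10^-4 / 0.02016 = 0.03500 mol/L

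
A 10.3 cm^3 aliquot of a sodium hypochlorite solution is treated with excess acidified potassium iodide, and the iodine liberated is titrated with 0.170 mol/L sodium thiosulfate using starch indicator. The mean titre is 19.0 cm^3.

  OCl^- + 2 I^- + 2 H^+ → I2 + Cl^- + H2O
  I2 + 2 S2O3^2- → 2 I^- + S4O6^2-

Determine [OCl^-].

n(S2O3^2-) = 0.0190 × 0.170 = 3.23 × 10^-3 mol
n(I2) = n(S2O3^2-)/2 = 1.61 × 10^-3 mol
n(OCl^-) in the aliquot = 1.61 × 10^-3 mol (1:1 ratio)
[OCl^-] = 1.61 × 10^-3 / 0.0103 = 0.157 mol/L

0.157 mol/L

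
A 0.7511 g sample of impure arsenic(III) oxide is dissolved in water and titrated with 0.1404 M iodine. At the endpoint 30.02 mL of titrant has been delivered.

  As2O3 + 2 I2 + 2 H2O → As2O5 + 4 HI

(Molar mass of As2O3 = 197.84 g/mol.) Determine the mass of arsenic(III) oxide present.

n(I2) = 0.03002 L × 0.1404 mol/L = 4.215 × 10^-3 mol
From the 1:2 ratio, n(As2O3) = 1/2 × 4.215 × 10^-3 = 2.107 × 10^-3 mol
mass of As2O3 = 2.107 × 10^-3 × 197.84 g/mol = 0.4169 g

0.4169 g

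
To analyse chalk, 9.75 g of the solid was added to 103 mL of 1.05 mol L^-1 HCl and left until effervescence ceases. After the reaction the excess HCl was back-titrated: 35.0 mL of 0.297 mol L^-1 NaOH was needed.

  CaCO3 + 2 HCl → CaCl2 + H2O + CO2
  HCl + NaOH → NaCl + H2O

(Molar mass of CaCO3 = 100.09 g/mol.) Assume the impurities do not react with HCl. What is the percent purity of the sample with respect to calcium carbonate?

n(HCl) added = 0.103 × 1.05 = 0.108 mol
n(NaOH) used in back-titration = 0.0350 × 0.297 = 0.0104 mol
n(HCl) left over = 0.0104 mol (1:1 ratio)
n(HCl) consumed by analyte = 0.108 − 0.0104 = 0.0978 mol
From the 1:2 ratio, n(CaCO3) = 1/2 × 0.0978 = 0.0489 mol
mass of CaCO3 = 0.0489 × 100.09 = 4.89 g
% CaCO3 = 4.89 / 9.75 × 100 = 50.2 %

50.2 %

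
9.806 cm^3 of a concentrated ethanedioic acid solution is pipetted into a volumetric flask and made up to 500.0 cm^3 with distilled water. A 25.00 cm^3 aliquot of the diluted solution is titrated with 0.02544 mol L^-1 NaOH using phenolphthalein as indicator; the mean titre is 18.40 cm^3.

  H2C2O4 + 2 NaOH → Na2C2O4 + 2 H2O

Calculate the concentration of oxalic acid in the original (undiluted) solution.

0.4774 mol/L

n(NaOH) = 0.01840 × 0.02544 = 4.681 × 10^-4 mol
From the 1:2 ratio, n(H2C2O4) in the aliquot = 1/2 × 4.681 × 10^-4 = 2.340 × 10^-4 mol
[H2C2O4]_dilute = 2.340 × 10^-4 / 0.02500 = 0.009362 mol/L
Dilution factor = 500.0 / 9.806 = 50.99
[H2C2O4]_stock = 0.009362 × 50.99 = 0.4774 mol/L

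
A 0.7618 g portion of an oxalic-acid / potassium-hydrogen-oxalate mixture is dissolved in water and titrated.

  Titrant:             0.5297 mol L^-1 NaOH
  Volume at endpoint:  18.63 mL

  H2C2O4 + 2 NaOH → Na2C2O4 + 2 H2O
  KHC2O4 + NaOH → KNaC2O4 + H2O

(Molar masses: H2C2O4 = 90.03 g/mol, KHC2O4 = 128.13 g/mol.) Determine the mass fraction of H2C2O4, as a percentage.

n(NaOH) = 0.01863 × 0.5297 = 9.868 × 10^-3 mol
Let x = n(H2C2O4), y = n(KHC2O4).
Titrant: 2x + 1y = 9.868 × 10^-3;  mass: 90.03x + 128.13y = 0.7618
Solving, x = 3.024 × 10^-3 mol, y = 3.821 × 10^-3 mol
mass of H2C2O4 = 3.024 × 10^-3 × 90.03 = 0.2722 g
% H2C2O4 = 0.2722 / 0.7618 × 100 = 35.73 %

35.73 %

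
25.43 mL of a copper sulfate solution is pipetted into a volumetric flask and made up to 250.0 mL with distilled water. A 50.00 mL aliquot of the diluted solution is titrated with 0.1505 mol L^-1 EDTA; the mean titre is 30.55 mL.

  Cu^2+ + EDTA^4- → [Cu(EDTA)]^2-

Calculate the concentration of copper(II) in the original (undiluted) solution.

n(EDTA) = 0.03055 × 0.1505 = 4.598 × 10^-3 mol
n(Cu2+) in the aliquot = 4.598 × 10^-3 mol (1:1 ratio)
[Cu2+]_dilute = 4.598 × 10^-3 / 0.05000 = 0.09196 mol/L
Dilution factor = 250.0 / 25.43 = 9.831
[Cu2+]_stock = 0.09196 × 9.831 = 0.9040 mol/L

0.9040 mol/L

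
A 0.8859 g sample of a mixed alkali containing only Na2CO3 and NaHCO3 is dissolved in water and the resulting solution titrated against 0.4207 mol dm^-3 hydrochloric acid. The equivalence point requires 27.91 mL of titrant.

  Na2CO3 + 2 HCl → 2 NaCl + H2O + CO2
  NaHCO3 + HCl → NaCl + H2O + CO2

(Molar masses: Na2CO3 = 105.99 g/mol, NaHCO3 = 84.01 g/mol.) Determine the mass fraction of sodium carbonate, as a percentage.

19.39 %

n(HCl) = 0.02791 × 0.4207 = 0.01174 mol
Let x = n(Na2CO3), y = n(NaHCO3).
Titrant: 2x + 1y = 0.01174;  mass: 105.99x + 84.01y = 0.8859
Solving, x = 1.621 × 10^-3 mol, y = 8.501 × 10^-3 mol
mass of Na2CO3 = 1.621 × 10^-3 × 105.99 = 0.1718 g
% Na2CO3 = 0.1718 / 0.8859 × 100 = 19.39 %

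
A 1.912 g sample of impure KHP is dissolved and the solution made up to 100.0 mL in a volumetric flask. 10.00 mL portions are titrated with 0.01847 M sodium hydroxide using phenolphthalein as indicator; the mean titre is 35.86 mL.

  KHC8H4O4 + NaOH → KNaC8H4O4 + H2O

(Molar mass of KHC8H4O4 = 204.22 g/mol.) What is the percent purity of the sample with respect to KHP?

70.74 %

n(NaOH) per titration = 0.03586 × 0.01847 = 6.623 × 10^-4 mol
n(KHC8H4O4) in each aliquot = 6.623 × 10^-4 mol (1:1 ratio)
n(KHC8H4O4) in the whole flask = 6.623 × 10^-4 × 100.0/10.00 = 6.623 × 10^-3 mol
mass of KHC8H4O4 = 6.623 × 10^-3 × 204.22 = 1.353 g
% KHC8H4O4 = 1.353 / 1.912 × 100 = 70.74 %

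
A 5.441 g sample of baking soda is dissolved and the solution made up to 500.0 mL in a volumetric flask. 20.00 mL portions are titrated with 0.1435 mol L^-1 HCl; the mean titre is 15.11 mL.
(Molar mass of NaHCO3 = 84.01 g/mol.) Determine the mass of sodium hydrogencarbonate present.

4.554 g

NaHCO3 + HCl → NaCl + H2O + CO2
n(HCl) per titration = 0.01511 × 0.1435 = 2.168 × 10^-3 mol
n(NaHCO3) in each aliquot = 2.168 × 10^-3 mol (1:1 ratio)
n(NaHCO3) in the whole flask = 2.168 × 10^-3 × 500.0/20.00 = 0.05421 mol
mass of NaHCO3 = 0.05421 × 84.01 = 4.554 g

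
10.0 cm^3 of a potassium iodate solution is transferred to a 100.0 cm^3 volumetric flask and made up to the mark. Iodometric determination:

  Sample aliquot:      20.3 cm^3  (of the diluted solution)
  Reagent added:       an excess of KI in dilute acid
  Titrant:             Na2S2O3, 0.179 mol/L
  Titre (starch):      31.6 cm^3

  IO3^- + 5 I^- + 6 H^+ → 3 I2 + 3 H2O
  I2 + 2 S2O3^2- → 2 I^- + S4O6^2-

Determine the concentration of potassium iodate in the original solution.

n(S2O3^2-) = 0.0316 × 0.179 = 5.66 × 10^-3 mol
n(I2) = n(S2O3^2-)/2 = 2.83 × 10^-3 mol
From the 1:3 ratio, n(IO3^-) in the aliquot = 1/3 × 2.83 × 10^-3 = 9.43 × 10^-4 mol
[IO3^-]_dilute = 9.43 × 10^-4 / 0.0203 = 0.0464 mol/L
[IO3^-]_original = 0.0464 × 100.0/10.0 = 0.464 mol/L

0.464 mol/L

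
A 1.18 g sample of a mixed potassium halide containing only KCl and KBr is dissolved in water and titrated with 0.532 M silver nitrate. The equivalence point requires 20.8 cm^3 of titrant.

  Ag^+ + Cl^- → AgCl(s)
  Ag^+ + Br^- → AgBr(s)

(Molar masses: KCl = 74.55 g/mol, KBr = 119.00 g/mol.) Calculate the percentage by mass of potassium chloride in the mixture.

n(AgNO3) = 0.0208 × 0.532 = 0.0111 mol
Let x = n(KCl), y = n(KBr).
Titrant: 1x + 1y = 0.0111;  mass: 74.55x + 119.00y = 1.18
Solving, x = 3.08 × 10^-3 mol, y = 7.99 × 10^-3 mol
mass of KCl = 3.08 × 10^-3 × 74.55 = 0.229 g
% KCl = 0.229 / 1.18 × 100 = 19.4 %

19.4 %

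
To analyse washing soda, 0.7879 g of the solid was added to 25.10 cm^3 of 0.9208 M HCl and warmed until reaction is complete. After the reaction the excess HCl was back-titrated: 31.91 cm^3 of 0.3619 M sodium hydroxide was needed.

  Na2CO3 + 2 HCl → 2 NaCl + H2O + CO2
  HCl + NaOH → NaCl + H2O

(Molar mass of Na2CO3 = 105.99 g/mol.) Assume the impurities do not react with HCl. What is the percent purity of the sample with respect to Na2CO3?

n(HCl) added = 0.02510 × 0.9208 = 0.02311 mol
n(NaOH) used in back-titration = 0.03191 × 0.3619 = 0.01155 mol
n(HCl) left over = 0.01155 mol (1:1 ratio)
n(HCl) consumed by analyte = 0.02311 − 0.01155 = 0.01156 mol
From the 1:2 ratio, n(Na2CO3) = 1/2 × 0.01156 = 5.782 × 10^-3 mol
mass of Na2CO3 = 5.782 × 10^-3 × 105.99 = 0.6128 g
% Na2CO3 = 0.6128 / 0.7879 × 100 = 77.78 %

77.78 %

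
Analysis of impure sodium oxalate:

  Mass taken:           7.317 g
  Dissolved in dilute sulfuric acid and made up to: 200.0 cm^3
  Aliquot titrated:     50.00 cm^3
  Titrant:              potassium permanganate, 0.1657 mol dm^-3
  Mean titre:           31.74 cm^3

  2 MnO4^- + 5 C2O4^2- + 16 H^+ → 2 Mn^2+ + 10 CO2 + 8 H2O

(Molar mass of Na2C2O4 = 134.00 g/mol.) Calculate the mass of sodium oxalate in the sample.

n(KMnO4) per titration = 0.03174 × 0.1657 = 5.259 × 10^-3 mol
From the 5:2 ratio, n(Na2C2O4) in each aliquot = 5/2 × 5.259 × 10^-3 = 0.01315 mol
n(Na2C2O4) in the whole flask = 0.01315 × 200.0/50.00 = 0.05259 mol
mass of Na2C2O4 = 0.05259 × 134.00 = 7.047 g

7.047 g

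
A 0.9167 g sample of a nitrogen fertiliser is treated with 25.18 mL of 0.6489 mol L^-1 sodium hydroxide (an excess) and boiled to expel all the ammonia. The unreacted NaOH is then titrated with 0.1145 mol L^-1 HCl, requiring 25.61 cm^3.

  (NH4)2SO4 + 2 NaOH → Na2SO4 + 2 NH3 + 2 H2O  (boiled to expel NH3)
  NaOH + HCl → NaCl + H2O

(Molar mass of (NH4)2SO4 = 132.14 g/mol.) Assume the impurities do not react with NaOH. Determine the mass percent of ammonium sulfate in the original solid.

n(NaOH) added = 0.02518 × 0.6489 = 0.01634 mol
n(HCl) used in back-titration = 0.02561 × 0.1145 = 2.932 × 10^-3 mol
n(NaOH) left over = 2.932 × 10^-3 mol (1:1 ratio)
n(NaOH) consumed by analyte = 0.01634 − 2.932 × 10^-3 = 0.01341 mol
From the 1:2 ratio, n((NH4)2SO4) = 1/2 × 0.01341 = 6.703 × 10^-3 mol
mass of (NH4)2SO4 = 6.703 × 10^-3 × 132.14 = 0.8858 g
% (NH4)2SO4 = 0.8858 / 0.9167 × 100 = 96.63 %

96.63 %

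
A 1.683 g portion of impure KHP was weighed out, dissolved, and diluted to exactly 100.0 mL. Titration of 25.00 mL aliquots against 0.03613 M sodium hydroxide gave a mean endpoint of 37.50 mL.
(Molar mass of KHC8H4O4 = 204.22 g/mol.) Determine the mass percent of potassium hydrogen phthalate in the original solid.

65.76 %

KHC8H4O4 + NaOH → KNaC8H4O4 + H2O
n(NaOH) per titration = 0.03750 × 0.03613 = 1.355 × 10^-3 mol
n(KHC8H4O4) in each aliquot = 1.355 × 10^-3 mol (1:1 ratio)
n(KHC8H4O4) in the whole flask = 1.355 × 10^-3 × 100.0/25.00 = 5.419 × 10^-3 mol
mass of KHC8H4O4 = 5.419 × 10^-3 × 204.22 = 1.107 g
% KHC8H4O4 = 1.107 / 1.683 × 100 = 65.76 %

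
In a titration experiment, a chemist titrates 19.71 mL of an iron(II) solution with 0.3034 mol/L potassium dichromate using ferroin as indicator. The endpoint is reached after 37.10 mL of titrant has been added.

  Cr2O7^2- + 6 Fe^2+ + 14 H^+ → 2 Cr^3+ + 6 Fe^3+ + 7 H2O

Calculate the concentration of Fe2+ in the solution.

3.427 mol/L

n(K2Cr2O7) = 0.03710 L × 0.3034 mol/L = 0.01126 mol
From the 6:1 mole ratio, n(Fe2+) = 6/1 × 0.01126 = 0.06754 mol
[Fe2+] = 0.06754 mol / 0.01971 L = 3.427 mol/L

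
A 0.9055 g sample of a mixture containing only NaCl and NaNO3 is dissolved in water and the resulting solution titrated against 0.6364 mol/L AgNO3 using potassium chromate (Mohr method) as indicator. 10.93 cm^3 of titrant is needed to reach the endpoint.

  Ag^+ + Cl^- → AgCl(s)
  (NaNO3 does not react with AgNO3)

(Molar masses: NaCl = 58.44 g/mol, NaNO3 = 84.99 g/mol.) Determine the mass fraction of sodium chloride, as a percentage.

n(AgNO3) = 0.01093 × 0.6364 = 6.956 × 10^-3 mol
Let x = n(NaCl), y = n(NaNO3).
Titrant: 1x = 6.956 × 10^-3;  mass: 58.44x + 84.99y = 0.9055
Solving, x = 6.956 × 10^-3 mol, y = 5.871 × 10^-3 mol
mass of NaCl = 6.956 × 10^-3 × 58.44 = 0.4065 g
% NaCl = 0.4065 / 0.9055 × 100 = 44.89 %

44.89 %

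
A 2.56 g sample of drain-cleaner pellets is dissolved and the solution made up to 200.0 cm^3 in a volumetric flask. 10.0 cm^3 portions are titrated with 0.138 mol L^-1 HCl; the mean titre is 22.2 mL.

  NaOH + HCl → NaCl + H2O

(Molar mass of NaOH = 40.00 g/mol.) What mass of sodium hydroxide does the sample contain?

n(HCl) per titration = 0.0222 × 0.138 = 3.06 × 10^-3 mol
n(NaOH) in each aliquot = 3.06 × 10^-3 mol (1:1 ratio)
n(NaOH) in the whole flask = 3.06 × 10^-3 × 200.0/10.0 = 0.0613 mol
mass of NaOH = 0.0613 × 40.00 = 2.45 g

2.45 g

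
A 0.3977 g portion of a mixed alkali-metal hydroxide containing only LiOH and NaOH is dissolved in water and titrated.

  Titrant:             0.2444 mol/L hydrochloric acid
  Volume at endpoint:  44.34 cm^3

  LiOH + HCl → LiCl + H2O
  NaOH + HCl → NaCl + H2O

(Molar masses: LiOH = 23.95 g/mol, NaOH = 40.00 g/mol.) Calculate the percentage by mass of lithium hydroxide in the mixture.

n(HCl) = 0.04434 × 0.2444 = 0.01084 mol
Let x = n(LiOH), y = n(NaOH).
Titrant: 1x + 1y = 0.01084;  mass: 23.95x + 40.00y = 0.3977
Solving, x = 2.229 × 10^-3 mol, y = 8.608 × 10^-3 mol
mass of LiOH = 2.229 × 10^-3 × 23.95 = 0.05337 g
% LiOH = 0.05337 / 0.3977 × 100 = 13.42 %

13.42 %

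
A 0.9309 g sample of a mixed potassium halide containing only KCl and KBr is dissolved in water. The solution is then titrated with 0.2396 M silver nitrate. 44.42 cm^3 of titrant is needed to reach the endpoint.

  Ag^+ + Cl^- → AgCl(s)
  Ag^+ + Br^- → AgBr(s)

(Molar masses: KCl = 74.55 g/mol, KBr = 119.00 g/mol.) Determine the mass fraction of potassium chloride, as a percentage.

n(AgNO3) = 0.04442 × 0.2396 = 0.01064 mol
Let x = n(KCl), y = n(KBr).
Titrant: 1x + 1y = 0.01064;  mass: 74.55x + 119.00y = 0.9309
Solving, x = 7.551 × 10^-3 mol, y = 3.093 × 10^-3 mol
mass of KCl = 7.551 × 10^-3 × 74.55 = 0.5629 g
% KCl = 0.5629 / 0.9309 × 100 = 60.47 %

60.47 %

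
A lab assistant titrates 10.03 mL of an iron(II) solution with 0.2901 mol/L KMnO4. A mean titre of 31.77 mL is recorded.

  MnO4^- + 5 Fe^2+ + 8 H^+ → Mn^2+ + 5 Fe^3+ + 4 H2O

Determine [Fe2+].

n(KMnO4) = 0.03177 L × 0.2901 mol/L = 9.216 × 10^-3 mol
From the 5:1 mole ratio, n(Fe2+) = 5/1 × 9.216 × 10^-3 = 0.04608 mol
[Fe2+] = 0.04608 mol / 0.01003 L = 4.594 mol/L

4.594 mol/L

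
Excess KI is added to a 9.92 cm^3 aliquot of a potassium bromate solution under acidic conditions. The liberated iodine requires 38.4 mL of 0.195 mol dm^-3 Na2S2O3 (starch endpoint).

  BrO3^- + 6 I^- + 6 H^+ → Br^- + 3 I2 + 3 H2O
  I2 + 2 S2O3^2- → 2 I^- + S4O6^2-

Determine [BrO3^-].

0.126 mol/L

n(S2O3^2-) = 0.0384 × 0.195 = 7.49 × 10^-3 mol
n(I2) = n(S2O3^2-)/2 = 3.74 × 10^-3 mol
From the 1:3 ratio, n(BrO3^-) in the aliquot = 1/3 × 3.74 × 10^-3 = 1.25 × 10^-3 mol
[BrO3^-] = 1.25 × 10^-3 / 0.00992 = 0.126 mol/L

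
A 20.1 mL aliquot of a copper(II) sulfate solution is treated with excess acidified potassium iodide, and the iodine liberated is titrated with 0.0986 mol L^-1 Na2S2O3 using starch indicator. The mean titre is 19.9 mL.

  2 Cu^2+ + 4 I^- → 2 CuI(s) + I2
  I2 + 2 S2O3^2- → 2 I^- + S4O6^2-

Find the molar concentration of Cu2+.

n(S2O3^2-) = 0.0199 × 0.0986 = 1.96 × 10^-3 mol
n(I2) = n(S2O3^2-)/2 = 9.81 × 10^-4 mol
From the 2:1 ratio, n(Cu2+) in the aliquot = 2/1 × 9.81 × 10^-4 = 1.96 × 10^-3 mol
[Cu2+] = 1.96 × 10^-3 / 0.0201 = 0.0976 mol/L

0.0976 mol/L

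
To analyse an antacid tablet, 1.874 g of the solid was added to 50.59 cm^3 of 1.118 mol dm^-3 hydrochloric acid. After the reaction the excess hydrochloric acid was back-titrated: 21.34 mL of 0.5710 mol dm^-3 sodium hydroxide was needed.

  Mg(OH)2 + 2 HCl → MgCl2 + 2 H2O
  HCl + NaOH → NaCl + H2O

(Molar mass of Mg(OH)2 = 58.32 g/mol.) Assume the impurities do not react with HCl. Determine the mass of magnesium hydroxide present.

n(HCl) added = 0.05059 × 1.118 = 0.05656 mol
n(NaOH) used in back-titration = 0.02134 × 0.5710 = 0.01219 mol
n(HCl) left over = 0.01219 mol (1:1 ratio)
n(HCl) consumed by analyte = 0.05656 − 0.01219 = 0.04437 mol
From the 1:2 ratio, n(Mg(OH)2) = 1/2 × 0.04437 = 0.02219 mol
mass of Mg(OH)2 = 0.02219 × 58.32 = 1.294 g

1.294 g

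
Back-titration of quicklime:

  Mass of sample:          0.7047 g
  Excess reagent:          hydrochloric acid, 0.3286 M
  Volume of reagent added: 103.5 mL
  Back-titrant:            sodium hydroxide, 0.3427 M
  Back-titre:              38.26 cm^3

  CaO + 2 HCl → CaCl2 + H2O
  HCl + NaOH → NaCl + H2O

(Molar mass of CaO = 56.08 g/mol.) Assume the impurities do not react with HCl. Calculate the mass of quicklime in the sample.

n(HCl) added = 0.1035 × 0.3286 = 0.03401 mol
n(NaOH) used in back-titration = 0.03826 × 0.3427 = 0.01311 mol
n(HCl) left over = 0.01311 mol (1:1 ratio)
n(HCl) consumed by analyte = 0.03401 − 0.01311 = 0.02090 mol
From the 1:2 ratio, n(CaO) = 1/2 × 0.02090 = 0.01045 mol
mass of CaO = 0.01045 × 56.08 = 0.5860 g

0.5860 g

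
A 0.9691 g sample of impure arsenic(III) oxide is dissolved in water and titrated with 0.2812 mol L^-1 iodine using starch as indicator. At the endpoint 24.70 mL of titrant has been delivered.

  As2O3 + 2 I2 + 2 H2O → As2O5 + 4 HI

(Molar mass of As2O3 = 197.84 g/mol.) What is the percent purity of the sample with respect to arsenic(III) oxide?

70.90 %

n(I2) = 0.02470 L × 0.2812 mol/L = 6.946 × 10^-3 mol
From the 1:2 ratio, n(As2O3) = 1/2 × 6.946 × 10^-3 = 3.473 × 10^-3 mol
mass of As2O3 = 3.473 × 10^-3 × 197.84 g/mol = 0.6871 g
% As2O3 = 0.6871 / 0.9691 × 100 = 70.90 %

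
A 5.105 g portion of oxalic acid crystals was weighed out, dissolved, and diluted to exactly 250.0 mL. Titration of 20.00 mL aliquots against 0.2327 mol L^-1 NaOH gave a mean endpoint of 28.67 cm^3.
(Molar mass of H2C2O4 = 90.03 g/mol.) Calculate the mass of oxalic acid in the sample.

3.754 g

H2C2O4 + 2 NaOH → Na2C2O4 + 2 H2O
n(NaOH) per titration = 0.02867 × 0.2327 = 6.672 × 10^-3 mol
From the 1:2 ratio, n(H2C2O4) in each aliquot = 1/2 × 6.672 × 10^-3 = 3.336 × 10^-3 mol
n(H2C2O4) in the whole flask = 3.336 × 10^-3 × 250.0/20.00 = 0.04170 mol
mass of H2C2O4 = 0.04170 × 90.03 = 3.754 g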